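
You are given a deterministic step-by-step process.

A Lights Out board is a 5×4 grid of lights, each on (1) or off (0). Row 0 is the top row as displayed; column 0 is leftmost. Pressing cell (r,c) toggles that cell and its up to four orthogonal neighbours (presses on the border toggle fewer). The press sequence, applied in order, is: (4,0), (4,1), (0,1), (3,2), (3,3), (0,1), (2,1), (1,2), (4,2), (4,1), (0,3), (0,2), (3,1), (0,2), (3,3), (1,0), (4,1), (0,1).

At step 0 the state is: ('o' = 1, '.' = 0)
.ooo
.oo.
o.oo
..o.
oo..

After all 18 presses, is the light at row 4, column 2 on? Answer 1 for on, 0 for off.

1

[0] .ooo
.oo.
o.oo
..o.
oo..
[1] .ooo
.oo.
o.oo
o.o.
....
[2] .ooo
.oo.
o.oo
ooo.
ooo.
[3] o..o
..o.
o.oo
ooo.
ooo.
[4] o..o
..o.
o..o
o..o
oo..
[5] o..o
..o.
o...
o.o.
oo.o
[6] .ooo
.oo.
o...
o.o.
oo.o
[7] .ooo
..o.
.oo.
ooo.
oo.o
[8] .o.o
.o.o
.o..
ooo.
oo.o
[9] .o.o
.o.o
.o..
oo..
o.o.
[10] .o.o
.o.o
.o..
o...
.o..
[11] .oo.
.o..
.o..
o...
.o..
[12] ...o
.oo.
.o..
o...
.o..
[13] ...o
.oo.
....
.oo.
....
[14] .oo.
.o..
....
.oo.
....
[15] .oo.
.o..
...o
.o.o
...o
[16] ooo.
o...
o..o
.o.o
...o
[17] ooo.
o...
o..o
...o
oooo
[18] ....
oo..
o..o
...o
oooo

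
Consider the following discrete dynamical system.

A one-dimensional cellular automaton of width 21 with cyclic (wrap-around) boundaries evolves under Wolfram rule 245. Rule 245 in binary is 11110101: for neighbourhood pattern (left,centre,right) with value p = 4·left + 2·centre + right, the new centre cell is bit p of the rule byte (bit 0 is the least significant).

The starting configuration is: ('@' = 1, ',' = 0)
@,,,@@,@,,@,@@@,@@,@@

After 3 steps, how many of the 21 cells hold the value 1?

[0] @,,,@@,@,,@,@@@,@@,@@
[1] @@@,,@@@@,@@,@@@,@@,@
[2] @@@@,,@@@@,@@,@@@,@@,
[3] ,@@@@,,@@@@,@@,@@@,@@

15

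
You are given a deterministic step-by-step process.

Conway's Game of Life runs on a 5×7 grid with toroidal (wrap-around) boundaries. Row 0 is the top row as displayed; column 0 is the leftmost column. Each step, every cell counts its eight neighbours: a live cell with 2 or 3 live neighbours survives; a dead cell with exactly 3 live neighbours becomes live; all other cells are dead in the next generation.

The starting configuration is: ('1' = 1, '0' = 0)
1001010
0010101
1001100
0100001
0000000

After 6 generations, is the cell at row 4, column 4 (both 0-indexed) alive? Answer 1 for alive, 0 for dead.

0

step 0: 1001010
0010101
1001100
0100001
0000000
step 1: 0001111
1110001
1111101
1000000
1000001
step 2: 0011100
0000000
0001010
0011010
1000100
step 3: 0001100
0010000
0011000
0011011
0100010
step 4: 0011100
0010100
0100100
0101011
0000011
step 5: 0010100
0110110
1100100
0010001
1000001
step 6: 1010101
1010110
1000101
0000011
1101011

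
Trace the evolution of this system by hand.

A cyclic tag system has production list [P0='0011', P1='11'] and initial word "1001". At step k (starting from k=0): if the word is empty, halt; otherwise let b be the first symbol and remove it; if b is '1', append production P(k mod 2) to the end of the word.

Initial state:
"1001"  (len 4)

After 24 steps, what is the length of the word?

k=0  "1001"  (len 4)
k=1  "0010011"  (len 7)
k=2  "010011"  (len 6)
k=3  "10011"  (len 5)
k=4  "001111"  (len 6)
k=5  "01111"  (len 5)
k=6  "1111"  (len 4)
k=7  "1110011"  (len 7)
k=8  "11001111"  (len 8)
k=9  "10011110011"  (len 11)
k=10  "001111001111"  (len 12)
k=11  "01111001111"  (len 11)
k=12  "1111001111"  (len 10)
k=13  "1110011110011"  (len 13)
k=14  "11001111001111"  (len 14)
k=15  "10011110011110011"  (len 17)
k=16  "001111001111001111"  (len 18)
k=17  "01111001111001111"  (len 17)
k=18  "1111001111001111"  (len 16)
k=19  "1110011110011110011"  (len 19)
k=20  "11001111001111001111"  (len 20)
k=21  "10011110011110011110011"  (len 23)
k=22  "001111001111001111001111"  (len 24)
k=23  "01111001111001111001111"  (len 23)
k=24  "1111001111001111001111"  (len 22)

22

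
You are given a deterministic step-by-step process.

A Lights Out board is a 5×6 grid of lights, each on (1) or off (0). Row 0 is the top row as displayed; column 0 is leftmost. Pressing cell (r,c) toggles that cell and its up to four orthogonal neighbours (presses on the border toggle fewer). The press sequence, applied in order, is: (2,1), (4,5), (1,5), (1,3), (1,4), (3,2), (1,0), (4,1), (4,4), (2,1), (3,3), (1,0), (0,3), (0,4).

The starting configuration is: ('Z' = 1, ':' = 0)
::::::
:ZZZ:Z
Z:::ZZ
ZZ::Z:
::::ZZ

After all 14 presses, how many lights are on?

15

step 0: ::::::
:ZZZ:Z
Z:::ZZ
ZZ::Z:
::::ZZ
step 1: ::::::
::ZZ:Z
:ZZ:ZZ
Z:::Z:
::::ZZ
step 2: ::::::
::ZZ:Z
:ZZ:ZZ
Z:::ZZ
::::::
step 3: :::::Z
::ZZZ:
:ZZ:Z:
Z:::ZZ
::::::
step 4: :::Z:Z
::::::
:ZZZZ:
Z:::ZZ
::::::
step 5: :::ZZZ
:::ZZZ
:ZZZ::
Z:::ZZ
::::::
step 6: :::ZZZ
:::ZZZ
:Z:Z::
ZZZZZZ
::Z:::
step 7: Z::ZZZ
ZZ:ZZZ
ZZ:Z::
ZZZZZZ
::Z:::
step 8: Z::ZZZ
ZZ:ZZZ
ZZ:Z::
Z:ZZZZ
ZZ::::
step 9: Z::ZZZ
ZZ:ZZZ
ZZ:Z::
Z:ZZ:Z
ZZ:ZZZ
step 10: Z::ZZZ
Z::ZZZ
::ZZ::
ZZZZ:Z
ZZ:ZZZ
step 11: Z::ZZZ
Z::ZZZ
::Z:::
ZZ::ZZ
ZZ::ZZ
step 12: :::ZZZ
:Z:ZZZ
Z:Z:::
ZZ::ZZ
ZZ::ZZ
step 13: ::Z::Z
:Z::ZZ
Z:Z:::
ZZ::ZZ
ZZ::ZZ
step 14: ::ZZZ:
:Z:::Z
Z:Z:::
ZZ::ZZ
ZZ::ZZ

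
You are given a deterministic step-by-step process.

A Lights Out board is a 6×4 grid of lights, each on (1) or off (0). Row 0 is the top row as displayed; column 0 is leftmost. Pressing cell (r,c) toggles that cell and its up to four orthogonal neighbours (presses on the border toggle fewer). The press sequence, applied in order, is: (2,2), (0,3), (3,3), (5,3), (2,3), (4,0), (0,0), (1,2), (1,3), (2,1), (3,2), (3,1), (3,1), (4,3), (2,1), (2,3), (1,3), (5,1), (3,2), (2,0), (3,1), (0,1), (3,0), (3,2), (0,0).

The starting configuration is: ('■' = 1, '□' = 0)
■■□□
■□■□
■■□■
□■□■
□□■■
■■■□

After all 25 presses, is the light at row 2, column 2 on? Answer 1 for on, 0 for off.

gen 0: ■■□□
■□■□
■■□■
□■□■
□□■■
■■■□
gen 1: ■■□□
■□□□
■□■□
□■■■
□□■■
■■■□
gen 2: ■■■■
■□□■
■□■□
□■■■
□□■■
■■■□
gen 3: ■■■■
■□□■
■□■■
□■□□
□□■□
■■■□
gen 4: ■■■■
■□□■
■□■■
□■□□
□□■■
■■□■
gen 5: ■■■■
■□□□
■□□□
□■□■
□□■■
■■□■
gen 6: ■■■■
■□□□
■□□□
■■□■
■■■■
□■□■
gen 7: □□■■
□□□□
■□□□
■■□■
■■■■
□■□■
gen 8: □□□■
□■■■
■□■□
■■□■
■■■■
□■□■
gen 9: □□□□
□■□□
■□■■
■■□■
■■■■
□■□■
gen 10: □□□□
□□□□
□■□■
■□□■
■■■■
□■□■
gen 11: □□□□
□□□□
□■■■
■■■□
■■□■
□■□■
gen 12: □□□□
□□□□
□□■■
□□□□
■□□■
□■□■
gen 13: □□□□
□□□□
□■■■
■■■□
■■□■
□■□■
gen 14: □□□□
□□□□
□■■■
■■■■
■■■□
□■□□
gen 15: □□□□
□■□□
■□□■
■□■■
■■■□
□■□□
gen 16: □□□□
□■□■
■□■□
■□■□
■■■□
□■□□
gen 17: □□□■
□■■□
■□■■
■□■□
■■■□
□■□□
gen 18: □□□■
□■■□
■□■■
■□■□
■□■□
■□■□
gen 19: □□□■
□■■□
■□□■
■■□■
■□□□
■□■□
gen 20: □□□■
■■■□
□■□■
□■□■
■□□□
■□■□
gen 21: □□□■
■■■□
□□□■
■□■■
■■□□
■□■□
gen 22: ■■■■
■□■□
□□□■
■□■■
■■□□
■□■□
gen 23: ■■■■
■□■□
■□□■
□■■■
□■□□
■□■□
gen 24: ■■■■
■□■□
■□■■
□□□□
□■■□
■□■□
gen 25: □□■■
□□■□
■□■■
□□□□
□■■□
■□■□

1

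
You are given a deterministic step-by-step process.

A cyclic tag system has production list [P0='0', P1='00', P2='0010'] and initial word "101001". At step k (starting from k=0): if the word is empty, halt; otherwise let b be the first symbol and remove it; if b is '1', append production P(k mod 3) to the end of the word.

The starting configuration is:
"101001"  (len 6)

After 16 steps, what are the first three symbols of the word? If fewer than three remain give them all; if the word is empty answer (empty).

step 0: "101001"  (len 6)
step 1: "010010"  (len 6)
step 2: "10010"  (len 5)
step 3: "00100010"  (len 8)
step 4: "0100010"  (len 7)
step 5: "100010"  (len 6)
step 6: "000100010"  (len 9)
step 7: "00100010"  (len 8)
step 8: "0100010"  (len 7)
step 9: "100010"  (len 6)
step 10: "000100"  (len 6)
step 11: "00100"  (len 5)
step 12: "0100"  (len 4)
step 13: "100"  (len 3)
step 14: "0000"  (len 4)
step 15: "000"  (len 3)
step 16: "00"  (len 2)

00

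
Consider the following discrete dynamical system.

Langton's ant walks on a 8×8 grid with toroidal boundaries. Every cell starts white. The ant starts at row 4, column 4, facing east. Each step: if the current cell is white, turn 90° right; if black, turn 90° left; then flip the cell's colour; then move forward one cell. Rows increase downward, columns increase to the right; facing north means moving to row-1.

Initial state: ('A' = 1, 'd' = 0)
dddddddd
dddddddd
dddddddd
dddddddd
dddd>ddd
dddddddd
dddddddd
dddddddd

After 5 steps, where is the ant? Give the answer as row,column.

3,4

0) dddddddd
dddddddd
dddddddd
dddddddd
dddd>ddd
dddddddd
dddddddd
dddddddd
1) dddddddd
dddddddd
dddddddd
dddddddd
ddddAddd
ddddvddd
dddddddd
dddddddd
2) dddddddd
dddddddd
dddddddd
dddddddd
ddddAddd
ddd<Addd
dddddddd
dddddddd
3) dddddddd
dddddddd
dddddddd
dddddddd
ddd^Addd
dddAAddd
dddddddd
dddddddd
4) dddddddd
dddddddd
dddddddd
dddddddd
dddA>ddd
dddAAddd
dddddddd
dddddddd
5) dddddddd
dddddddd
dddddddd
dddd^ddd
dddAdddd
dddAAddd
dddddddd
dddddddd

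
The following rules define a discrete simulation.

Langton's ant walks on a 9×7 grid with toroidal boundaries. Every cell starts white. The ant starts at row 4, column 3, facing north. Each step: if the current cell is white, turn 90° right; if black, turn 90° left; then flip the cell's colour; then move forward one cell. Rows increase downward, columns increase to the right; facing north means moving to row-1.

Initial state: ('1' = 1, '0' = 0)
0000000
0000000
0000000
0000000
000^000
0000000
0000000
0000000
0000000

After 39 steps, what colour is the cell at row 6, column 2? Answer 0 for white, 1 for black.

[0] 0000000
0000000
0000000
0000000
000^000
0000000
0000000
0000000
0000000
[1] 0000000
0000000
0000000
0000000
0001>00
0000000
0000000
0000000
0000000
[2] 0000000
0000000
0000000
0000000
0001100
0000v00
0000000
0000000
0000000
[3] 0000000
0000000
0000000
0000000
0001100
000<100
0000000
0000000
0000000
[4] 0000000
0000000
0000000
0000000
000^100
0001100
0000000
0000000
0000000
[5] 0000000
0000000
0000000
0000000
00<0100
0001100
0000000
0000000
0000000
[6] 0000000
0000000
0000000
00^0000
0010100
0001100
0000000
0000000
0000000
[7] 0000000
0000000
0000000
001>000
0010100
0001100
0000000
0000000
0000000
[8] 0000000
0000000
0000000
0011000
001v100
0001100
0000000
0000000
0000000
[9] 0000000
0000000
0000000
0011000
00<1100
0001100
0000000
0000000
0000000
[10] 0000000
0000000
0000000
0011000
0001100
00v1100
0000000
0000000
0000000
[11] 0000000
0000000
0000000
0011000
0001100
0<11100
0000000
0000000
0000000
[12] 0000000
0000000
0000000
0011000
0^01100
0111100
0000000
0000000
0000000
[13] 0000000
0000000
0000000
0011000
01>1100
0111100
0000000
0000000
0000000
[14] 0000000
0000000
0000000
0011000
0111100
01v1100
0000000
0000000
0000000
[15] 0000000
0000000
0000000
0011000
0111100
010>100
0000000
0000000
0000000
[16] 0000000
0000000
0000000
0011000
011^100
0100100
0000000
0000000
0000000
[17] 0000000
0000000
0000000
0011000
01<0100
0100100
0000000
0000000
0000000
[18] 0000000
0000000
0000000
0011000
0100100
01v0100
0000000
0000000
0000000
[19] 0000000
0000000
0000000
0011000
0100100
0<10100
0000000
0000000
0000000
[20] 0000000
0000000
0000000
0011000
0100100
0010100
0v00000
0000000
0000000
[21] 0000000
0000000
0000000
0011000
0100100
0010100
<100000
0000000
0000000
[22] 0000000
0000000
0000000
0011000
0100100
^010100
1100000
0000000
0000000
[23] 0000000
0000000
0000000
0011000
0100100
1>10100
1100000
0000000
0000000
[24] 0000000
0000000
0000000
0011000
0100100
1110100
1v00000
0000000
0000000
[25] 0000000
0000000
0000000
0011000
0100100
1110100
10>0000
0000000
0000000
[26] 0000000
0000000
0000000
0011000
0100100
1110100
1010000
00v0000
0000000
[27] 0000000
0000000
0000000
0011000
0100100
1110100
1010000
0<10000
0000000
[28] 0000000
0000000
0000000
0011000
0100100
1110100
1^10000
0110000
0000000
[29] 0000000
0000000
0000000
0011000
0100100
1110100
11>0000
0110000
0000000
[30] 0000000
0000000
0000000
0011000
0100100
11^0100
1100000
0110000
0000000
[31] 0000000
0000000
0000000
0011000
0100100
1<00100
1100000
0110000
0000000
[32] 0000000
0000000
0000000
0011000
0100100
1000100
1v00000
0110000
0000000
[33] 0000000
0000000
0000000
0011000
0100100
1000100
10>0000
0110000
0000000
[34] 0000000
0000000
0000000
0011000
0100100
1000100
1010000
01v0000
0000000
[35] 0000000
0000000
0000000
0011000
0100100
1000100
1010000
010>000
0000000
[36] 0000000
0000000
0000000
0011000
0100100
1000100
1010000
0101000
000v000
[37] 0000000
0000000
0000000
0011000
0100100
1000100
1010000
0101000
00<1000
[38] 0000000
0000000
0000000
0011000
0100100
1000100
1010000
01^1000
0011000
[39] 0000000
0000000
0000000
0011000
0100100
1000100
1010000
011>000
0011000

1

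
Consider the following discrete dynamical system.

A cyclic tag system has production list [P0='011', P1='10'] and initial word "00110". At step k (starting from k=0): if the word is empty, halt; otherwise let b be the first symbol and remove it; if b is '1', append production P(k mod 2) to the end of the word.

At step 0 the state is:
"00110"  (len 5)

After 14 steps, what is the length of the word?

[0] "00110"  (len 5)
[1] "0110"  (len 4)
[2] "110"  (len 3)
[3] "10011"  (len 5)
[4] "001110"  (len 6)
[5] "01110"  (len 5)
[6] "1110"  (len 4)
[7] "110011"  (len 6)
[8] "1001110"  (len 7)
[9] "001110011"  (len 9)
[10] "01110011"  (len 8)
[11] "1110011"  (len 7)
[12] "11001110"  (len 8)
[13] "1001110011"  (len 10)
[14] "00111001110"  (len 11)

11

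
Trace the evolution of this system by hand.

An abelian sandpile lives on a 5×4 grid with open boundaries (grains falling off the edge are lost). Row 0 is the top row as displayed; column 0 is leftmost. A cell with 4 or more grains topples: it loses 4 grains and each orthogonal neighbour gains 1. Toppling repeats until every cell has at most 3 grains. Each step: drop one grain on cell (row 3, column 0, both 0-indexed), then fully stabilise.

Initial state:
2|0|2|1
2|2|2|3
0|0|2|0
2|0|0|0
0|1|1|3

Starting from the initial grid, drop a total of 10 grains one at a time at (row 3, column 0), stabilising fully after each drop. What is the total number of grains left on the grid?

30

step 0: 2|0|2|1
2|2|2|3
0|0|2|0
2|0|0|0
0|1|1|3
step 1: 2|0|2|1
2|2|2|3
0|0|2|0
3|0|0|0
0|1|1|3
step 2: 2|0|2|1
2|2|2|3
1|0|2|0
0|1|0|0
1|1|1|3
step 3: 2|0|2|1
2|2|2|3
1|0|2|0
1|1|0|0
1|1|1|3
step 4: 2|0|2|1
2|2|2|3
1|0|2|0
2|1|0|0
1|1|1|3
step 5: 2|0|2|1
2|2|2|3
1|0|2|0
3|1|0|0
1|1|1|3
step 6: 2|0|2|1
2|2|2|3
2|0|2|0
0|2|0|0
2|1|1|3
step 7: 2|0|2|1
2|2|2|3
2|0|2|0
1|2|0|0
2|1|1|3
step 8: 2|0|2|1
2|2|2|3
2|0|2|0
2|2|0|0
2|1|1|3
step 9: 2|0|2|1
2|2|2|3
2|0|2|0
3|2|0|0
2|1|1|3
step 10: 2|0|2|1
2|2|2|3
3|0|2|0
0|3|0|0
3|1|1|3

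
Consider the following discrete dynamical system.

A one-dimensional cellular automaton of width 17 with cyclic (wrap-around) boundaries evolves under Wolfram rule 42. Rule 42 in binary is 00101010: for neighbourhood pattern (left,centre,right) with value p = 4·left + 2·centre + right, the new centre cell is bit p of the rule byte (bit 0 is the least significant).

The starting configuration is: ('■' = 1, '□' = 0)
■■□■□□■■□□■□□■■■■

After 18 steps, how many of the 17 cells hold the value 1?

6

[0] ■■□■□□■■□□■□□■■■■
[1] □□■□□■■□□■□□■■□□□
[2] □■□□■■□□■□□■■□□□□
[3] ■□□■■□□■□□■■□□□□□
[4] □□■■□□■□□■■□□□□□■
[5] □■■□□■□□■■□□□□□■□
[6] ■■□□■□□■■□□□□□■□□
[7] ■□□■□□■■□□□□□■□□■
[8] □□■□□■■□□□□□■□□■■
[9] □■□□■■□□□□□■□□■■□
[10] ■□□■■□□□□□■□□■■□□
[11] □□■■□□□□□■□□■■□□■
[12] □■■□□□□□■□□■■□□■□
[13] ■■□□□□□■□□■■□□■□□
[14] ■□□□□□■□□■■□□■□□■
[15] □□□□□■□□■■□□■□□■■
[16] □□□□■□□■■□□■□□■■□
[17] □□□■□□■■□□■□□■■□□
[18] □□■□□■■□□■□□■■□□□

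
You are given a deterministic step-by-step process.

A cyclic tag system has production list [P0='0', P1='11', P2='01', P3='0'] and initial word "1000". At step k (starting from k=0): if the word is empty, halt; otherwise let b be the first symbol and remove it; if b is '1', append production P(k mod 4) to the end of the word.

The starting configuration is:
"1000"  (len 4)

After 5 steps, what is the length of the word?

0

[0] "1000"  (len 4)
[1] "0000"  (len 4)
[2] "000"  (len 3)
[3] "00"  (len 2)
[4] "0"  (len 1)
[5] (halted — word empty)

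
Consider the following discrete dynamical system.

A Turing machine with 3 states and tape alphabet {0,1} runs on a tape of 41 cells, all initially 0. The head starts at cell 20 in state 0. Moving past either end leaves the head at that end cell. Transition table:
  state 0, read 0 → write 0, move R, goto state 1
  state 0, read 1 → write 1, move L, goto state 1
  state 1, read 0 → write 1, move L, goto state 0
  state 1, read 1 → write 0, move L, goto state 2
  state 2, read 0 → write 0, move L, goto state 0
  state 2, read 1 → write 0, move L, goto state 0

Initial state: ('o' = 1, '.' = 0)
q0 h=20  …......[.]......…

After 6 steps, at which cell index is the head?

20

k=0  q0 h=20  …......[.]......…
k=1  q1 h=21  …......[.]......…
k=2  q0 h=20  …......[.]o.....…
k=3  q1 h=21  …......[o]......…
k=4  q2 h=20  …......[.]......…
k=5  q0 h=19  …......[.]......…
k=6  q1 h=20  …......[.]......…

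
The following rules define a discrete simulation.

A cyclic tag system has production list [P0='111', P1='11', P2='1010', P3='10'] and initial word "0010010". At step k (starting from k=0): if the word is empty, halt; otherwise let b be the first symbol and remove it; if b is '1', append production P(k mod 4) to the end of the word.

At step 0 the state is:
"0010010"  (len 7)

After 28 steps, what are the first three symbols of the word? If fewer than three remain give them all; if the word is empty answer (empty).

[0] "0010010"  (len 7)
[1] "010010"  (len 6)
[2] "10010"  (len 5)
[3] "00101010"  (len 8)
[4] "0101010"  (len 7)
[5] "101010"  (len 6)
[6] "0101011"  (len 7)
[7] "101011"  (len 6)
[8] "0101110"  (len 7)
[9] "101110"  (len 6)
[10] "0111011"  (len 7)
[11] "111011"  (len 6)
[12] "1101110"  (len 7)
[13] "101110111"  (len 9)
[14] "0111011111"  (len 10)
[15] "111011111"  (len 9)
[16] "1101111110"  (len 10)
[17] "101111110111"  (len 12)
[18] "0111111011111"  (len 13)
[19] "111111011111"  (len 12)
[20] "1111101111110"  (len 13)
[21] "111101111110111"  (len 15)
[22] "1110111111011111"  (len 16)
[23] "1101111110111111010"  (len 19)
[24] "10111111011111101010"  (len 20)
[25] "0111111011111101010111"  (len 22)
[26] "111111011111101010111"  (len 21)
[27] "111110111111010101111010"  (len 24)
[28] "1111011111101010111101010"  (len 25)

111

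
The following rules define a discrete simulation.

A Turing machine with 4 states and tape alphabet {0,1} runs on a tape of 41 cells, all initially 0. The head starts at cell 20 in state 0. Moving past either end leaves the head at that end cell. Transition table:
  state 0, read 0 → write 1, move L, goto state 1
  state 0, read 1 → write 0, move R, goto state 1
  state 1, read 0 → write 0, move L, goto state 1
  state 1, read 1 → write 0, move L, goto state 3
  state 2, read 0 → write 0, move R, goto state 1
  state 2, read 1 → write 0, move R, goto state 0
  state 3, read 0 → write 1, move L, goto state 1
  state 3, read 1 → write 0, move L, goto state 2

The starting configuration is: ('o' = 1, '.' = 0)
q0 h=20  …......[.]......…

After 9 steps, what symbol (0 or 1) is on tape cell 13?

0) q0 h=20  …......[.]......…
1) q1 h=19  …......[.]o.....…
2) q1 h=18  …......[.].o....…
3) q1 h=17  …......[.]..o...…
4) q1 h=16  …......[.]...o..…
5) q1 h=15  …......[.]....o.…
6) q1 h=14  …......[.].....o…
7) q1 h=13  …......[.]......…
8) q1 h=12  …......[.]......…
9) q1 h=11  …......[.]......…

0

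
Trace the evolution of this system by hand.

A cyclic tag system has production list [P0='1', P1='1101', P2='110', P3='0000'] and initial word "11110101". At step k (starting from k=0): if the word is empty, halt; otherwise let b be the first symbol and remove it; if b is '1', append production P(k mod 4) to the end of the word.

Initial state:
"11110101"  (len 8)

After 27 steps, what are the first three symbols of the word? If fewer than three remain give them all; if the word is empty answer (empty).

011

[0] "11110101"  (len 8)
[1] "11101011"  (len 8)
[2] "11010111101"  (len 11)
[3] "1010111101110"  (len 13)
[4] "0101111011100000"  (len 16)
[5] "101111011100000"  (len 15)
[6] "011110111000001101"  (len 18)
[7] "11110111000001101"  (len 17)
[8] "11101110000011010000"  (len 20)
[9] "11011100000110100001"  (len 20)
[10] "10111000001101000011101"  (len 23)
[11] "0111000001101000011101110"  (len 25)
[12] "111000001101000011101110"  (len 24)
[13] "110000011010000111011101"  (len 24)
[14] "100000110100001110111011101"  (len 27)
[15] "00000110100001110111011101110"  (len 29)
[16] "0000110100001110111011101110"  (len 28)
[17] "000110100001110111011101110"  (len 27)
[18] "00110100001110111011101110"  (len 26)
[19] "0110100001110111011101110"  (len 25)
[20] "110100001110111011101110"  (len 24)
[21] "101000011101110111011101"  (len 24)
[22] "010000111011101110111011101"  (len 27)
[23] "10000111011101110111011101"  (len 26)
[24] "00001110111011101110111010000"  (len 29)
[25] "0001110111011101110111010000"  (len 28)
[26] "001110111011101110111010000"  (len 27)
[27] "01110111011101110111010000"  (len 26)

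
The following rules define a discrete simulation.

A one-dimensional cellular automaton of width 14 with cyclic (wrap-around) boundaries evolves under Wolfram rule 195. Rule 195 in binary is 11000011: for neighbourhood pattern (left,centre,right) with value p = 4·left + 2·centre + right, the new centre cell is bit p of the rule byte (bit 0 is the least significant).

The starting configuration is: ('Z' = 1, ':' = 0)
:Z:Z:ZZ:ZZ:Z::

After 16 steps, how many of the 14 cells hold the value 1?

gen 0: :Z:Z:ZZ:ZZ:Z::
gen 1: Z:::::Z::Z:::Z
gen 2: Z:ZZZZ::Z::ZZ:
gen 3: :::ZZZ:Z::Z:Z:
gen 4: ZZZ:ZZ:::Z::::
gen 5: :ZZ::Z:ZZ::ZZZ
gen 6: ::Z:Z:::Z:Z:ZZ
gen 7: :Z::::ZZ:::::Z
gen 8: :::ZZZ:Z:ZZZZ:
gen 9: ZZZ:ZZ::::ZZZ:
gen 10: :ZZ::Z:ZZZ:ZZ:
gen 11: Z:Z:Z:::ZZ::Z:
gen 12: ::::::ZZ:Z:Z::
gen 13: ZZZZZZ:Z:::::Z
gen 14: ZZZZZZ:::ZZZZ:
gen 15: :ZZZZZ:ZZ:ZZZ:
gen 16: Z:ZZZZ::Z::ZZ:

8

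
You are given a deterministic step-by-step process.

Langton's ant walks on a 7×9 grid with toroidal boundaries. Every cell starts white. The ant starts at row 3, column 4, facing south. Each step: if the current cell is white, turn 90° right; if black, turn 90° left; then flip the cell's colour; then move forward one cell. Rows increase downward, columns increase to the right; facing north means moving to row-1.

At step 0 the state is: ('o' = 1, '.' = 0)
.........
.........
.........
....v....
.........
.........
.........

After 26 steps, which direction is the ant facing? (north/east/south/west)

t=0: .........
.........
.........
....v....
.........
.........
.........
t=1: .........
.........
.........
...<o....
.........
.........
.........
t=2: .........
.........
...^.....
...oo....
.........
.........
.........
t=3: .........
.........
...o>....
...oo....
.........
.........
.........
t=4: .........
.........
...oo....
...ov....
.........
.........
.........
t=5: .........
.........
...oo....
...o.>...
.........
.........
.........
t=6: .........
.........
...oo....
...o.o...
.....v...
.........
.........
t=7: .........
.........
...oo....
...o.o...
....<o...
.........
.........
t=8: .........
.........
...oo....
...o^o...
....oo...
.........
.........
t=9: .........
.........
...oo....
...oo>...
....oo...
.........
.........
t=10: .........
.........
...oo^...
...oo....
....oo...
.........
.........
t=11: .........
.........
...ooo>..
...oo....
....oo...
.........
.........
t=12: .........
.........
...oooo..
...oo.v..
....oo...
.........
.........
t=13: .........
.........
...oooo..
...oo<o..
....oo...
.........
.........
t=14: .........
.........
...oo^o..
...oooo..
....oo...
.........
.........
t=15: .........
.........
...o<.o..
...oooo..
....oo...
.........
.........
t=16: .........
.........
...o..o..
...ovoo..
....oo...
.........
.........
t=17: .........
.........
...o..o..
...o.>o..
....oo...
.........
.........
t=18: .........
.........
...o.^o..
...o..o..
....oo...
.........
.........
t=19: .........
.........
...o.o>..
...o..o..
....oo...
.........
.........
t=20: .........
......^..
...o.o...
...o..o..
....oo...
.........
.........
t=21: .........
......o>.
...o.o...
...o..o..
....oo...
.........
.........
t=22: .........
......oo.
...o.o.v.
...o..o..
....oo...
.........
.........
t=23: .........
......oo.
...o.o<o.
...o..o..
....oo...
.........
.........
t=24: .........
......^o.
...o.ooo.
...o..o..
....oo...
.........
.........
t=25: .........
.....<.o.
...o.ooo.
...o..o..
....oo...
.........
.........
t=26: .....^...
.....o.o.
...o.ooo.
...o..o..
....oo...
.........
.........

north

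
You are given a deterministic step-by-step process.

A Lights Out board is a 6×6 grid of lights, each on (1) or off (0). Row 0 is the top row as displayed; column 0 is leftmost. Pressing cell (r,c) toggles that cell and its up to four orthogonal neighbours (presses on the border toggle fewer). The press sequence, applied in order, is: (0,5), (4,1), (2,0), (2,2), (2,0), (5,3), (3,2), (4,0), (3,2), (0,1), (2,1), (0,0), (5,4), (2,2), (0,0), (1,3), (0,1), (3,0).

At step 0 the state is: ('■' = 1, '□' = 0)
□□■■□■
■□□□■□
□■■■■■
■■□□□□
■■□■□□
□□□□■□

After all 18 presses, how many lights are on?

18

0) □□■■□■
■□□□■□
□■■■■■
■■□□□□
■■□■□□
□□□□■□
1) □□■■■□
■□□□■■
□■■■■■
■■□□□□
■■□■□□
□□□□■□
2) □□■■■□
■□□□■■
□■■■■■
■□□□□□
□□■■□□
□■□□■□
3) □□■■■□
□□□□■■
■□■■■■
□□□□□□
□□■■□□
□■□□■□
4) □□■■■□
□□■□■■
■■□□■■
□□■□□□
□□■■□□
□■□□■□
5) □□■■■□
■□■□■■
□□□□■■
■□■□□□
□□■■□□
□■□□■□
6) □□■■■□
■□■□■■
□□□□■■
■□■□□□
□□■□□□
□■■■□□
7) □□■■■□
■□■□■■
□□■□■■
■■□■□□
□□□□□□
□■■■□□
8) □□■■■□
■□■□■■
□□■□■■
□■□■□□
■■□□□□
■■■■□□
9) □□■■■□
■□■□■■
□□□□■■
□□■□□□
■■■□□□
■■■■□□
10) ■■□■■□
■■■□■■
□□□□■■
□□■□□□
■■■□□□
■■■■□□
11) ■■□■■□
■□■□■■
■■■□■■
□■■□□□
■■■□□□
■■■■□□
12) □□□■■□
□□■□■■
■■■□■■
□■■□□□
■■■□□□
■■■■□□
13) □□□■■□
□□■□■■
■■■□■■
□■■□□□
■■■□■□
■■■□■■
14) □□□■■□
□□□□■■
■□□■■■
□■□□□□
■■■□■□
■■■□■■
15) ■■□■■□
■□□□■■
■□□■■■
□■□□□□
■■■□■□
■■■□■■
16) ■■□□■□
■□■■□■
■□□□■■
□■□□□□
■■■□■□
■■■□■■
17) □□■□■□
■■■■□■
■□□□■■
□■□□□□
■■■□■□
■■■□■■
18) □□■□■□
■■■■□■
□□□□■■
■□□□□□
□■■□■□
■■■□■■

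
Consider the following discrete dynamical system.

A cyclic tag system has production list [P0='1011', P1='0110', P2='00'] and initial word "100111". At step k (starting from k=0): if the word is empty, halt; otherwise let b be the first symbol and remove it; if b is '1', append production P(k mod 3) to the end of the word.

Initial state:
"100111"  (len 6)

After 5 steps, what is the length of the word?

[0] "100111"  (len 6)
[1] "001111011"  (len 9)
[2] "01111011"  (len 8)
[3] "1111011"  (len 7)
[4] "1110111011"  (len 10)
[5] "1101110110110"  (len 13)

13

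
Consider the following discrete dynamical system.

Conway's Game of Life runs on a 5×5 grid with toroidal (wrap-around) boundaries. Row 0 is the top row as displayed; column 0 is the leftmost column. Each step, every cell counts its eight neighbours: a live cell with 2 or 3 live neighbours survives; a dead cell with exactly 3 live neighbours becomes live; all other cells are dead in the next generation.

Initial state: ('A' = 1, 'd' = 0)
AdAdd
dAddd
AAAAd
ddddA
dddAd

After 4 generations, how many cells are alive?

t=0: AdAdd
dAddd
AAAAd
ddddA
dddAd
t=1: dAAdd
dddAA
AAAAA
AAddA
dddAA
t=2: AdAdd
ddddd
ddddd
ddddd
dddAA
t=3: dddAA
ddddd
ddddd
ddddd
dddAA
t=4: dddAA
ddddd
ddddd
ddddd
dddAA

4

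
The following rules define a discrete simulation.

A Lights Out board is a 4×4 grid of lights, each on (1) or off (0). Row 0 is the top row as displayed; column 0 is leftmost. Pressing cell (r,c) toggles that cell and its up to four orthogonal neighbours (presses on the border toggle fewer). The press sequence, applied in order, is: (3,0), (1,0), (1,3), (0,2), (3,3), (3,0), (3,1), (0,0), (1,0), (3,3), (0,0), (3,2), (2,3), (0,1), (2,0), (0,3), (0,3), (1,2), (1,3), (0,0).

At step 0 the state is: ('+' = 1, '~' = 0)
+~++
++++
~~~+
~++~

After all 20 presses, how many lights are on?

10

t=0: +~++
++++
~~~+
~++~
t=1: +~++
++++
+~~+
+~+~
t=2: ~~++
~~++
~~~+
+~+~
t=3: ~~+~
~~~~
~~~~
+~+~
t=4: ~+~+
~~+~
~~~~
+~+~
t=5: ~+~+
~~+~
~~~+
+~~+
t=6: ~+~+
~~+~
+~~+
~+~+
t=7: ~+~+
~~+~
++~+
+~++
t=8: +~~+
+~+~
++~+
+~++
t=9: ~~~+
~++~
~+~+
+~++
t=10: ~~~+
~++~
~+~~
+~~~
t=11: ++~+
+++~
~+~~
+~~~
t=12: ++~+
+++~
~++~
++++
t=13: ++~+
++++
~+~+
+++~
t=14: ~~++
+~++
~+~+
+++~
t=15: ~~++
~~++
+~~+
~++~
t=16: ~~~~
~~+~
+~~+
~++~
t=17: ~~++
~~++
+~~+
~++~
t=18: ~~~+
~+~~
+~++
~++~
t=19: ~~~~
~+++
+~+~
~++~
t=20: ++~~
++++
+~+~
~++~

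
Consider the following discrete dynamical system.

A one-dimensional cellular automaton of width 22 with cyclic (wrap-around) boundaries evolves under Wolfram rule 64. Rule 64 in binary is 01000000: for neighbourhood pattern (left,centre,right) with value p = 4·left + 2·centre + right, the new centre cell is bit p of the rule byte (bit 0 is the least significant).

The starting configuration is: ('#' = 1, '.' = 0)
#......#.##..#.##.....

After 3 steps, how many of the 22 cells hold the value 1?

t=0: #......#.##..#.##.....
t=1: ..........#.....#.....
t=2: ......................
t=3: ......................

0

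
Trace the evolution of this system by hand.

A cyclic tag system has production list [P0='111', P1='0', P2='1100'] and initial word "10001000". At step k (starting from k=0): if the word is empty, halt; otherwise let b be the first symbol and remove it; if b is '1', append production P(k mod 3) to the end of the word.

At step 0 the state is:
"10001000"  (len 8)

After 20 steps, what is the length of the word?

[0] "10001000"  (len 8)
[1] "0001000111"  (len 10)
[2] "001000111"  (len 9)
[3] "01000111"  (len 8)
[4] "1000111"  (len 7)
[5] "0001110"  (len 7)
[6] "001110"  (len 6)
[7] "01110"  (len 5)
[8] "1110"  (len 4)
[9] "1101100"  (len 7)
[10] "101100111"  (len 9)
[11] "011001110"  (len 9)
[12] "11001110"  (len 8)
[13] "1001110111"  (len 10)
[14] "0011101110"  (len 10)
[15] "011101110"  (len 9)
[16] "11101110"  (len 8)
[17] "11011100"  (len 8)
[18] "10111001100"  (len 11)
[19] "0111001100111"  (len 13)
[20] "111001100111"  (len 12)

12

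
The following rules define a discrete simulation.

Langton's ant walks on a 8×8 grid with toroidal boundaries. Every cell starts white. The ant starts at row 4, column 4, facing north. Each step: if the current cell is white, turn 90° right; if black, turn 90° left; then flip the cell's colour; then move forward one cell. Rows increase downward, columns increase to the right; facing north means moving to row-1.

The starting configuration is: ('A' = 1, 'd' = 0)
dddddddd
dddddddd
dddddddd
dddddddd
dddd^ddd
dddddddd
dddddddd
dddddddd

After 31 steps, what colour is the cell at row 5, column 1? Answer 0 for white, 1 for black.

gen 0: dddddddd
dddddddd
dddddddd
dddddddd
dddd^ddd
dddddddd
dddddddd
dddddddd
gen 1: dddddddd
dddddddd
dddddddd
dddddddd
ddddA>dd
dddddddd
dddddddd
dddddddd
gen 2: dddddddd
dddddddd
dddddddd
dddddddd
ddddAAdd
dddddvdd
dddddddd
dddddddd
gen 3: dddddddd
dddddddd
dddddddd
dddddddd
ddddAAdd
dddd<Add
dddddddd
dddddddd
gen 4: dddddddd
dddddddd
dddddddd
dddddddd
dddd^Add
ddddAAdd
dddddddd
dddddddd
gen 5: dddddddd
dddddddd
dddddddd
dddddddd
ddd<dAdd
ddddAAdd
dddddddd
dddddddd
gen 6: dddddddd
dddddddd
dddddddd
ddd^dddd
dddAdAdd
ddddAAdd
dddddddd
dddddddd
gen 7: dddddddd
dddddddd
dddddddd
dddA>ddd
dddAdAdd
ddddAAdd
dddddddd
dddddddd
gen 8: dddddddd
dddddddd
dddddddd
dddAAddd
dddAvAdd
ddddAAdd
dddddddd
dddddddd
gen 9: dddddddd
dddddddd
dddddddd
dddAAddd
ddd<AAdd
ddddAAdd
dddddddd
dddddddd
gen 10: dddddddd
dddddddd
dddddddd
dddAAddd
ddddAAdd
dddvAAdd
dddddddd
dddddddd
gen 11: dddddddd
dddddddd
dddddddd
dddAAddd
ddddAAdd
dd<AAAdd
dddddddd
dddddddd
gen 12: dddddddd
dddddddd
dddddddd
dddAAddd
dd^dAAdd
ddAAAAdd
dddddddd
dddddddd
gen 13: dddddddd
dddddddd
dddddddd
dddAAddd
ddA>AAdd
ddAAAAdd
dddddddd
dddddddd
gen 14: dddddddd
dddddddd
dddddddd
dddAAddd
ddAAAAdd
ddAvAAdd
dddddddd
dddddddd
gen 15: dddddddd
dddddddd
dddddddd
dddAAddd
ddAAAAdd
ddAd>Add
dddddddd
dddddddd
gen 16: dddddddd
dddddddd
dddddddd
dddAAddd
ddAA^Add
ddAddAdd
dddddddd
dddddddd
gen 17: dddddddd
dddddddd
dddddddd
dddAAddd
ddA<dAdd
ddAddAdd
dddddddd
dddddddd
gen 18: dddddddd
dddddddd
dddddddd
dddAAddd
ddAddAdd
ddAvdAdd
dddddddd
dddddddd
gen 19: dddddddd
dddddddd
dddddddd
dddAAddd
ddAddAdd
dd<AdAdd
dddddddd
dddddddd
gen 20: dddddddd
dddddddd
dddddddd
dddAAddd
ddAddAdd
dddAdAdd
ddvddddd
dddddddd
gen 21: dddddddd
dddddddd
dddddddd
dddAAddd
ddAddAdd
dddAdAdd
d<Addddd
dddddddd
gen 22: dddddddd
dddddddd
dddddddd
dddAAddd
ddAddAdd
d^dAdAdd
dAAddddd
dddddddd
gen 23: dddddddd
dddddddd
dddddddd
dddAAddd
ddAddAdd
dA>AdAdd
dAAddddd
dddddddd
gen 24: dddddddd
dddddddd
dddddddd
dddAAddd
ddAddAdd
dAAAdAdd
dAvddddd
dddddddd
gen 25: dddddddd
dddddddd
dddddddd
dddAAddd
ddAddAdd
dAAAdAdd
dAd>dddd
dddddddd
gen 26: dddddddd
dddddddd
dddddddd
dddAAddd
ddAddAdd
dAAAdAdd
dAdAdddd
dddvdddd
gen 27: dddddddd
dddddddd
dddddddd
dddAAddd
ddAddAdd
dAAAdAdd
dAdAdddd
dd<Adddd
gen 28: dddddddd
dddddddd
dddddddd
dddAAddd
ddAddAdd
dAAAdAdd
dA^Adddd
ddAAdddd
gen 29: dddddddd
dddddddd
dddddddd
dddAAddd
ddAddAdd
dAAAdAdd
dAA>dddd
ddAAdddd
gen 30: dddddddd
dddddddd
dddddddd
dddAAddd
ddAddAdd
dAA^dAdd
dAAddddd
ddAAdddd
gen 31: dddddddd
dddddddd
dddddddd
dddAAddd
ddAddAdd
dA<ddAdd
dAAddddd
ddAAdddd

1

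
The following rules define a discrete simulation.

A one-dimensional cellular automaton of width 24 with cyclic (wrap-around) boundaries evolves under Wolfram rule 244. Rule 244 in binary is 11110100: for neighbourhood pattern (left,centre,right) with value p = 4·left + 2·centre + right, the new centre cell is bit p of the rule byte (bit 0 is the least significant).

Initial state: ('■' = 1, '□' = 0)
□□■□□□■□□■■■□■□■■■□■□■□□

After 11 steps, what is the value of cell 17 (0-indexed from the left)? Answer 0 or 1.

1

0) □□■□□□■□□■■■□■□■■■□■□■□□
1) □□■■□□■■□□■■■■■□■■■■■■■□
2) □□□■■□□■■□□■■■■■□■■■■■■■
3) ■□□□■■□□■■□□■■■■■□■■■■■■
4) ■■□□□■■□□■■□□■■■■■□■■■■■
5) ■■■□□□■■□□■■□□■■■■■□■■■■
6) ■■■■□□□■■□□■■□□■■■■■□■■■
7) ■■■■■□□□■■□□■■□□■■■■■□■■
8) ■■■■■■□□□■■□□■■□□■■■■■□■
9) ■■■■■■■□□□■■□□■■□□■■■■■□
10) □■■■■■■■□□□■■□□■■□□■■■■■
11) ■□■■■■■■■□□□■■□□■■□□■■■■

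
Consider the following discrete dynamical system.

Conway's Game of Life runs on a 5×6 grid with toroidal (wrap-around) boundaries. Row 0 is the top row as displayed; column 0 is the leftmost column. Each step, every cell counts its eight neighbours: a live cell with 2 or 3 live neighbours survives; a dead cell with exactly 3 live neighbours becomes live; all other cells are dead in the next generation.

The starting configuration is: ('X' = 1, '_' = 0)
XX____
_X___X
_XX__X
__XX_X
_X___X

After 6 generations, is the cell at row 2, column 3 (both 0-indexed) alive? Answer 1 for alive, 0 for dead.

0

k=0  XX____
_X___X
_XX__X
__XX_X
_X___X
k=1  _XX__X
_____X
_X_X_X
___X_X
_X__XX
k=2  _XX__X
_X___X
__X__X
___X_X
_X_X_X
k=3  _X___X
_X__XX
__X__X
___X_X
_X_X_X
k=4  _X___X
_XX_XX
__XX_X
___X_X
_____X
k=5  _XX__X
_X___X
_X___X
X_XX_X
_____X
k=6  _XX_XX
_X__XX
_X___X
_XX__X
___X_X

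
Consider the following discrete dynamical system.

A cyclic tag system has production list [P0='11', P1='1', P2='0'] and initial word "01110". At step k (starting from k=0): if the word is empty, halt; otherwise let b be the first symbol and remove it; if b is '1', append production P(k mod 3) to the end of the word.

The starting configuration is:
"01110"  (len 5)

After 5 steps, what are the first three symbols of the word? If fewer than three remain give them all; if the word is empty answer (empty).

gen 0: "01110"  (len 5)
gen 1: "1110"  (len 4)
gen 2: "1101"  (len 4)
gen 3: "1010"  (len 4)
gen 4: "01011"  (len 5)
gen 5: "1011"  (len 4)

101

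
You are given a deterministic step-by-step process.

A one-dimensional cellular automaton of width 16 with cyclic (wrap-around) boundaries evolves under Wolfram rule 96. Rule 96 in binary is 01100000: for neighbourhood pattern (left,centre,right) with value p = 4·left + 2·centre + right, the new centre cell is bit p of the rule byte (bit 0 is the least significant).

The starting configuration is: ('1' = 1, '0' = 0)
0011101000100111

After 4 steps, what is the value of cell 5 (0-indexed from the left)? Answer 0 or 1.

0

k=0  0011101000100111
k=1  0000110000000001
k=2  0000010000000000
k=3  0000000000000000
k=4  0000000000000000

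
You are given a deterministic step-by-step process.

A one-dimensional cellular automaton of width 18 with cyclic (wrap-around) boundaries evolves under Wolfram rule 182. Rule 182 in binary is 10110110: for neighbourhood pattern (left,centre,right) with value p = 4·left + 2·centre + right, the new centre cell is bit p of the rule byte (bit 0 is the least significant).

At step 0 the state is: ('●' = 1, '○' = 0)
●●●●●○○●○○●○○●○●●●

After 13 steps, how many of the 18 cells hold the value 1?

16

0) ●●●●●○○●○○●○○●○●●●
1) ●●●●○●●●●●●●●●●○●●
2) ●●●○●○●●●●●●●●○●○●
3) ●●○●●●○●●●●●●○●●●○
4) ○○●○●○●○●●●●○●○●○●
5) ●●●●●●●●○●●○●●●●●●
6) ●●●●●●●○●○○●○●●●●●
7) ●●●●●●○●●●●●●○●●●●
8) ●●●●●○●○●●●●○●○●●●
9) ●●●●○●●●○●●○●●●○●●
10) ●●●○●○●○●○○●○●○●○●
11) ●●○●●●●●●●●●●●●●●○
12) ○○●○●●●●●●●●●●●●○●
13) ●●●●○●●●●●●●●●●○●●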